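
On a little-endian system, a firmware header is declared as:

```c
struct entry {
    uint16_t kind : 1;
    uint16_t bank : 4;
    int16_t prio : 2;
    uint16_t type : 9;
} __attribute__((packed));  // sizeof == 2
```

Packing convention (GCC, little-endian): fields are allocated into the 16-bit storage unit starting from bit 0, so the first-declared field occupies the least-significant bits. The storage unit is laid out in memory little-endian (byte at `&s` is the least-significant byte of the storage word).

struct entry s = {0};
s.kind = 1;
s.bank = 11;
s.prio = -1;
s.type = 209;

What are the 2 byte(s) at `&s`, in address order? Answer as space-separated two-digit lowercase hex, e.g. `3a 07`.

f7 68

kind (1b) val=1 bits=0x1 at bit 0: 0x0001
bank (4b) val=11 bits=0xb at bit 1: 0x0017
prio (2b) val=-1 bits=0x3 at bit 5: 0x0077
type (9b) val=209 bits=0xd1 at bit 7: 0x68f7
word = 0x68f7 → little-endian bytes:
  [0]=0xf7  [1]=0x68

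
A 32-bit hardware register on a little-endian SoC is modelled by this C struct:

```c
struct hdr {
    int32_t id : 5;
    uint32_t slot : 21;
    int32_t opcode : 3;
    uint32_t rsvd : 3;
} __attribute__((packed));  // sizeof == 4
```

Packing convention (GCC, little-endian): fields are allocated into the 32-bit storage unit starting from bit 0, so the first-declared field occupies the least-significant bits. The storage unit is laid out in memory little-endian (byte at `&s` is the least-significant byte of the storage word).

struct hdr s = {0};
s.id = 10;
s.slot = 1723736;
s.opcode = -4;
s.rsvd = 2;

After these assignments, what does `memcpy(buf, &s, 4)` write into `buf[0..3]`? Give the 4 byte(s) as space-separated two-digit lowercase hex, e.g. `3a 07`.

id (5b) val=10 bits=0xa at bit 0: 0x0000000a
slot (21b) val=1723736 bits=0x1a4d58 at bit 5: 0x0349ab0a
opcode (3b) val=-4 bits=0x4 at bit 26: 0x1349ab0a
rsvd (3b) val=2 bits=0x2 at bit 29: 0x5349ab0a
word = 0x5349ab0a → little-endian bytes:
  [0]=0x0a  [1]=0xab  [2]=0x49  [3]=0x53

0a ab 49 53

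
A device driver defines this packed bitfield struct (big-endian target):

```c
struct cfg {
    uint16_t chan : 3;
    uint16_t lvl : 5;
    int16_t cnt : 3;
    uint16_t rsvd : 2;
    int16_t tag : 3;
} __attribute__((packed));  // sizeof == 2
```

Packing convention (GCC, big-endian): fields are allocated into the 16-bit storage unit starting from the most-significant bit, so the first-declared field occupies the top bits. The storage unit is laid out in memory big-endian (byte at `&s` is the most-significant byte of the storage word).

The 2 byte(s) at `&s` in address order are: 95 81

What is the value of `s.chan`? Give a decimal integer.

4

[0]=0x95 [1]=0x81 (big-endian) → word 0x9581
chan [13+:3] = (word>>13) & 0x7 = 4  ←
lvl [8+:5] = (word>>8) & 0x1f = 21
cnt [5+:3] = (word>>5) & 0x7 = 4
rsvd [3+:2] = (word>>3) & 0x3 = 0
tag [0+:3] = (word>>0) & 0x7 = 1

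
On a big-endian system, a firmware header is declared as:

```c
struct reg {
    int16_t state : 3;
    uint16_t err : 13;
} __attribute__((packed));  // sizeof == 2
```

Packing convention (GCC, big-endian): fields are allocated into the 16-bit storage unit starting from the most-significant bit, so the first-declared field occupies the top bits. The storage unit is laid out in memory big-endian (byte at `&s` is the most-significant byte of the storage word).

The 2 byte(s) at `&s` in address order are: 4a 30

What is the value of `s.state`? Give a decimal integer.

2

[0]=0x4a [1]=0x30 (big-endian) → word 0x4a30
state:3 @ bit 13 → (0x4a30>>13)&0x7 = 0x2  ←
err:13 @ bit 0 → (0x4a30>>0)&0x1fff = 0xa30
state signed 3b, MSB=0: value = 2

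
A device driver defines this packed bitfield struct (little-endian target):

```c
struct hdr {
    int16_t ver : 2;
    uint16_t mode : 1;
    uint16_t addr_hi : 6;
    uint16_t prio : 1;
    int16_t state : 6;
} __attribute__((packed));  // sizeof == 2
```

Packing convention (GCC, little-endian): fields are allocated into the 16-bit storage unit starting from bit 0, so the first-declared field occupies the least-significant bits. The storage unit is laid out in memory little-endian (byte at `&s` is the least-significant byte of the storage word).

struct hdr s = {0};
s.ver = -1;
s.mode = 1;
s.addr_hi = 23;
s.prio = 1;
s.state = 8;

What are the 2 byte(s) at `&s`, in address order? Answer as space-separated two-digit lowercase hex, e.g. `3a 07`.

ver:2 = -1 → 0x3 << 0 → word 0x0003
mode:1 = 1 → 0x1 << 2 → word 0x0007
addr_hi:6 = 23 → 0x17 << 3 → word 0x00bf
prio:1 = 1 → 0x1 << 9 → word 0x02bf
state:6 = 8 → 0x8 << 10 → word 0x22bf
word = 0x22bf → little-endian bytes:
  [0]=0xbf  [1]=0x22

bf 22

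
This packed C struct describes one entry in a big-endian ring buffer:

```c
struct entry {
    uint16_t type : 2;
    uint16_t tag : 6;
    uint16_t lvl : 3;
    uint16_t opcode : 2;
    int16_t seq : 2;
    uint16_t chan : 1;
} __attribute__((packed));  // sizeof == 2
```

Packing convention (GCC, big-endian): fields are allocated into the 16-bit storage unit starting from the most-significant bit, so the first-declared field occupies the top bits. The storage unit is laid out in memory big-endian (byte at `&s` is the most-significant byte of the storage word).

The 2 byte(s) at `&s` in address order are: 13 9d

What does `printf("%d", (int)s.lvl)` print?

4

[0]=0x13 [1]=0x9d (big-endian) → word 0x139d
type:2 @ bit 14 → (0x139d>>14)&0x3 = 0x0
tag:6 @ bit 8 → (0x139d>>8)&0x3f = 0x13
lvl:3 @ bit 5 → (0x139d>>5)&0x7 = 0x4  ←
opcode:2 @ bit 3 → (0x139d>>3)&0x3 = 0x3
seq:2 @ bit 1 → (0x139d>>1)&0x3 = 0x2
chan:1 @ bit 0 → (0x139d>>0)&0x1 = 0x1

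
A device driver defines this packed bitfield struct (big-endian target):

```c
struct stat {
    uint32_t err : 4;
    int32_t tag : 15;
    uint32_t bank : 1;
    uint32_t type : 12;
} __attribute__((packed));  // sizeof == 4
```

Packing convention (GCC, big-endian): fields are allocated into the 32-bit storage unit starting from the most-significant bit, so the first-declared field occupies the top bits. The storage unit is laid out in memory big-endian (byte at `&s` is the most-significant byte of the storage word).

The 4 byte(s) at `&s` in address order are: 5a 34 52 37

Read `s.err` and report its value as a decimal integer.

5

[0]=0x5a [1]=0x34 [2]=0x52 [3]=0x37 (big-endian) → word 0x5a345237
err [28+:4] = (word>>28) & 0xf = 5  ←
tag [13+:15] = (word>>13) & 0x7fff = 20898
bank [12+:1] = (word>>12) & 0x1 = 1
type [0+:12] = (word>>0) & 0xfff = 567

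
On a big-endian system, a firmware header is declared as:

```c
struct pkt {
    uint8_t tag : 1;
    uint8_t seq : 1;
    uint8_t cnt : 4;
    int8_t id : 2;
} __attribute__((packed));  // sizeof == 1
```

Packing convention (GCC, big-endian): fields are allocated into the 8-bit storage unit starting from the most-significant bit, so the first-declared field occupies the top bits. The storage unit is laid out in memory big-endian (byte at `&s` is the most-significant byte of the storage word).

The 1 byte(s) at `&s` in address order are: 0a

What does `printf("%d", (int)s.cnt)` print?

[0]=0x0a (big-endian) → word 0x0a
tag:1 @ bit 7 → (0x0a>>7)&0x1 = 0x0
seq:1 @ bit 6 → (0x0a>>6)&0x1 = 0x0
cnt:4 @ bit 2 → (0x0a>>2)&0xf = 0x2  ←
id:2 @ bit 0 → (0x0a>>0)&0x3 = 0x2

2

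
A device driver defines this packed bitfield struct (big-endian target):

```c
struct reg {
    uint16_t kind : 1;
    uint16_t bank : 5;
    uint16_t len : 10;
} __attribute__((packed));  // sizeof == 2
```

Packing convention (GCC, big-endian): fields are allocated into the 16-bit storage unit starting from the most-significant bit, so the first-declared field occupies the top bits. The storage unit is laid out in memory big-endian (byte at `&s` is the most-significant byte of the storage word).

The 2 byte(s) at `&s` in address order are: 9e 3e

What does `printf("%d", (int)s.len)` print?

[0]=0x9e [1]=0x3e (big-endian) → word 0x9e3e
kind [15+:1] = (word>>15) & 0x1 = 1
bank [10+:5] = (word>>10) & 0x1f = 7
len [0+:10] = (word>>0) & 0x3ff = 574  ←

574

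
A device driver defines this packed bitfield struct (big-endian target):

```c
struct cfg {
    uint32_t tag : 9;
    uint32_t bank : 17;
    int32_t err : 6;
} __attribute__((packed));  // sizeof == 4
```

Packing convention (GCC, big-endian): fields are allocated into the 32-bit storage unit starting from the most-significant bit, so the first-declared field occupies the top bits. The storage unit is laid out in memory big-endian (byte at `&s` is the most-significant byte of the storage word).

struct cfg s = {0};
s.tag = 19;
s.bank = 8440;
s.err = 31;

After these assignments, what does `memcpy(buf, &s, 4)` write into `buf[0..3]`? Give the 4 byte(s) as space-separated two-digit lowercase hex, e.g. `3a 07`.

09 88 3e 1f

tag (9b) val=19 bits=0x13 at bit 23: 0x09800000
bank (17b) val=8440 bits=0x20f8 at bit 6: 0x09883e00
err (6b) val=31 bits=0x1f at bit 0: 0x09883e1f
word = 0x09883e1f → big-endian bytes:
  [0]=0x09  [1]=0x88  [2]=0x3e  [3]=0x1f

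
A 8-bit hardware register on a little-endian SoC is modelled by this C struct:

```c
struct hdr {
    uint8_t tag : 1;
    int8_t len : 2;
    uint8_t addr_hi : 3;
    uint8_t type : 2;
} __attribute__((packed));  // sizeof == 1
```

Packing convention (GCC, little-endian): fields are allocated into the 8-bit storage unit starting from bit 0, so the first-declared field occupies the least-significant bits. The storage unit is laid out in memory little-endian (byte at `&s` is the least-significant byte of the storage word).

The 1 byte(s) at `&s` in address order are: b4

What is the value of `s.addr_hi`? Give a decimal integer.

[0]=0xb4 (little-endian) → word 0xb4
tag:1 @ bit 0 → (0xb4>>0)&0x1 = 0x0
len:2 @ bit 1 → (0xb4>>1)&0x3 = 0x2
addr_hi:3 @ bit 3 → (0xb4>>3)&0x7 = 0x6  ←
type:2 @ bit 6 → (0xb4>>6)&0x3 = 0x2

6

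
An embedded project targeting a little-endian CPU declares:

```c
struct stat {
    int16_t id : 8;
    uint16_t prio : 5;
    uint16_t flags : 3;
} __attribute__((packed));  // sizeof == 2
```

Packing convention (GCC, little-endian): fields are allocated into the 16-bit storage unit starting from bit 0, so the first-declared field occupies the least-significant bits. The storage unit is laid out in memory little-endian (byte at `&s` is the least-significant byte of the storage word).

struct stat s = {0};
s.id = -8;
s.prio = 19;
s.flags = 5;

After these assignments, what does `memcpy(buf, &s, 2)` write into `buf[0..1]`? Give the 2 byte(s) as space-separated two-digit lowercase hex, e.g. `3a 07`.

f8 b3

id:8 = -8 → 0xf8 << 0 → word 0x00f8
prio:5 = 19 → 0x13 << 8 → word 0x13f8
flags:3 = 5 → 0x5 << 13 → word 0xb3f8
word = 0xb3f8 → little-endian bytes:
  [0]=0xf8  [1]=0xb3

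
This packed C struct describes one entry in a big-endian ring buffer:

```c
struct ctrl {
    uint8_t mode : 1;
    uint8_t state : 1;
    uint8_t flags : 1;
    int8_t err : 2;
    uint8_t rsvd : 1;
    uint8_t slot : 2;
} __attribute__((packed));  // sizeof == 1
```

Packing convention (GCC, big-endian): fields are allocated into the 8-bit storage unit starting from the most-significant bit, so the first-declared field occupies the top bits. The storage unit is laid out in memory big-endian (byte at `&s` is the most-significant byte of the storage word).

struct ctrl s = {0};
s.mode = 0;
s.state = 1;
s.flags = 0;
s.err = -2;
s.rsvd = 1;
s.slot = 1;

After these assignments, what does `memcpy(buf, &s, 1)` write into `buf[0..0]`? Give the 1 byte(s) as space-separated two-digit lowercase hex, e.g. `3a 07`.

55

mode:1 = 0 → 0x0 << 7 → word 0x00
state:1 = 1 → 0x1 << 6 → word 0x40
flags:1 = 0 → 0x0 << 5 → word 0x40
err:2 = -2 → 0x2 << 3 → word 0x50
rsvd:1 = 1 → 0x1 << 2 → word 0x54
slot:2 = 1 → 0x1 << 0 → word 0x55
word = 0x55 → big-endian bytes:
  [0]=0x55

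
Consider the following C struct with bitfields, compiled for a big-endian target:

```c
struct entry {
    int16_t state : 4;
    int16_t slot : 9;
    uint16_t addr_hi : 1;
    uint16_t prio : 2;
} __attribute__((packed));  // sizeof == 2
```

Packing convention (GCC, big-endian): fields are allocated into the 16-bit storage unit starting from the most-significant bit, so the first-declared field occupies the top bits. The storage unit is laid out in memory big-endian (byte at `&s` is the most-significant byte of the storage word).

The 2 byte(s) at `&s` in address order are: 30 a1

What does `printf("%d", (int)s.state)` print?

[0]=0x30 [1]=0xa1 (big-endian) → word 0x30a1
state [12+:4] = (word>>12) & 0xf = 3  ←
slot [3+:9] = (word>>3) & 0x1ff = 20
addr_hi [2+:1] = (word>>2) & 0x1 = 0
prio [0+:2] = (word>>0) & 0x3 = 1
state signed 4b, MSB=0: value = 3

3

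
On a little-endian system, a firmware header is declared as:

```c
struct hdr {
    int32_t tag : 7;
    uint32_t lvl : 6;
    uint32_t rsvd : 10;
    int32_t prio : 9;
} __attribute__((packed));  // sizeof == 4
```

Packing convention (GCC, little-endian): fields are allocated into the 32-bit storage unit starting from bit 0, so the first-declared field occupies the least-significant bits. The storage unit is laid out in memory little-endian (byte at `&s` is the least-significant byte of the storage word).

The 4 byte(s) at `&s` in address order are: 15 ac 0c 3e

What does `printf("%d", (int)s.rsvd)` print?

[0]=0x15 [1]=0xac [2]=0x0c [3]=0x3e (little-endian) → word 0x3e0cac15
tag [0+:7] = (word>>0) & 0x7f = 21
lvl [7+:6] = (word>>7) & 0x3f = 24
rsvd [13+:10] = (word>>13) & 0x3ff = 101  ←
prio [23+:9] = (word>>23) & 0x1ff = 124

101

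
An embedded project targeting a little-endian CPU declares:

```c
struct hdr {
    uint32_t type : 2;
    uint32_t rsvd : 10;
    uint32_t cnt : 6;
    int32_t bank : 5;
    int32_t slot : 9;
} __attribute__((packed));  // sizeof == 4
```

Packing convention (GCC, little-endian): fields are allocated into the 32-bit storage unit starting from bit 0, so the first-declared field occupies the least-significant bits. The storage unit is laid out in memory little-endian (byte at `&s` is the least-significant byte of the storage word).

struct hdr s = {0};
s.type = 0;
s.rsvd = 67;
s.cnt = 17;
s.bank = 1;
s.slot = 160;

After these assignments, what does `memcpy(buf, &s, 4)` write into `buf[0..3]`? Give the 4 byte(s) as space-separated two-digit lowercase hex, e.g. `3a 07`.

type (2b) val=0 bits=0x0 at bit 0: 0x00000000
rsvd (10b) val=67 bits=0x43 at bit 2: 0x0000010c
cnt (6b) val=17 bits=0x11 at bit 12: 0x0001110c
bank (5b) val=1 bits=0x1 at bit 18: 0x0005110c
slot (9b) val=160 bits=0xa0 at bit 23: 0x5005110c
word = 0x5005110c → little-endian bytes:
  [0]=0x0c  [1]=0x11  [2]=0x05  [3]=0x50

0c 11 05 50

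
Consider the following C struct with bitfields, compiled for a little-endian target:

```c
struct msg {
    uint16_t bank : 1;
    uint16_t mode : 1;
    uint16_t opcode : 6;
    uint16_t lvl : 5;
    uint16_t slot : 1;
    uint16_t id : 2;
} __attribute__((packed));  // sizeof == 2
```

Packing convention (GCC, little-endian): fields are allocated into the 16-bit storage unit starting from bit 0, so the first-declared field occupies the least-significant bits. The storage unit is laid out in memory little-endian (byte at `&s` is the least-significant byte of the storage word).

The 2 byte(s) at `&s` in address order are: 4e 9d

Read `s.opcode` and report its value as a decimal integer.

19

[0]=0x4e [1]=0x9d (little-endian) → word 0x9d4e
bank [0+:1] = (word>>0) & 0x1 = 0
mode [1+:1] = (word>>1) & 0x1 = 1
opcode [2+:6] = (word>>2) & 0x3f = 19  ←
lvl [8+:5] = (word>>8) & 0x1f = 29
slot [13+:1] = (word>>13) & 0x1 = 0
id [14+:2] = (word>>14) & 0x3 = 2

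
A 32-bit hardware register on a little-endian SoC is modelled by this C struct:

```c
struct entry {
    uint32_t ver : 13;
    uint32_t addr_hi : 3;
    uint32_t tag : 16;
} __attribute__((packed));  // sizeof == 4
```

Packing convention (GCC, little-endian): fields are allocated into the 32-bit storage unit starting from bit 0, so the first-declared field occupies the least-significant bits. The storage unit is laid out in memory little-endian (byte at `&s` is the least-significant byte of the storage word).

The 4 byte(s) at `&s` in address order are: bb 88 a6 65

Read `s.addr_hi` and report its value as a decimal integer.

4

[0]=0xbb [1]=0x88 [2]=0xa6 [3]=0x65 (little-endian) → word 0x65a688bb
ver:13 @ bit 0 → (0x65a688bb>>0)&0x1fff = 0x8bb
addr_hi:3 @ bit 13 → (0x65a688bb>>13)&0x7 = 0x4  ←
tag:16 @ bit 16 → (0x65a688bb>>16)&0xffff = 0x65a6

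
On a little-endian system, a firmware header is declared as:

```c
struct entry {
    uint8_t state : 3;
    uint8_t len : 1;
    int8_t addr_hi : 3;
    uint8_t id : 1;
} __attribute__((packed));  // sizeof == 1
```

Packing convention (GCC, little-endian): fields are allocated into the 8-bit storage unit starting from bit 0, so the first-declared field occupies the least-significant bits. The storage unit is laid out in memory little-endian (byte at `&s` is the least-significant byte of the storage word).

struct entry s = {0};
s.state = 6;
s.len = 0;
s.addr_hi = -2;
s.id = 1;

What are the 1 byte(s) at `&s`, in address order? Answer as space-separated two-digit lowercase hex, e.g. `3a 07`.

e6

state:3 = 6 → 0x6 << 0 → word 0x06
len:1 = 0 → 0x0 << 3 → word 0x06
addr_hi:3 = -2 → 0x6 << 4 → word 0x66
id:1 = 1 → 0x1 << 7 → word 0xe6
word = 0xe6 → little-endian bytes:
  [0]=0xe6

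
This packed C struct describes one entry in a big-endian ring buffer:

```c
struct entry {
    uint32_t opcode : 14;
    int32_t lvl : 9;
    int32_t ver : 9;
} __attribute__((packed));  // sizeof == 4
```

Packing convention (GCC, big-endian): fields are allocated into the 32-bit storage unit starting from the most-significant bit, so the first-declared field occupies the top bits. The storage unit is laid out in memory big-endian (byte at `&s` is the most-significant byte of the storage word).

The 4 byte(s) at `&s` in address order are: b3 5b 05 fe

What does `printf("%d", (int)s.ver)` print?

[0]=0xb3 [1]=0x5b [2]=0x05 [3]=0xfe (big-endian) → word 0xb35b05fe
opcode:14 @ bit 18 → (0xb35b05fe>>18)&0x3fff = 0x2cd6
lvl:9 @ bit 9 → (0xb35b05fe>>9)&0x1ff = 0x182
ver:9 @ bit 0 → (0xb35b05fe>>0)&0x1ff = 0x1fe  ←
ver signed 9b, MSB=1: 510 - 512 = -2

-2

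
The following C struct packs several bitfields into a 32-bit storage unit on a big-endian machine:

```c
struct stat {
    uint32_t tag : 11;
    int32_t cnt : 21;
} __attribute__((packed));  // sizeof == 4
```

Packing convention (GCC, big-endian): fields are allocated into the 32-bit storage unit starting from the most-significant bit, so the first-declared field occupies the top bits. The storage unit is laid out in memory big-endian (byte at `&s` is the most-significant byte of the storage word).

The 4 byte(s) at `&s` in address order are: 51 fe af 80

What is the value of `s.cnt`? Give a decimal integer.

-86144

[0]=0x51 [1]=0xfe [2]=0xaf [3]=0x80 (big-endian) → word 0x51feaf80
tag [21+:11] = (word>>21) & 0x7ff = 655
cnt [0+:21] = (word>>0) & 0x1fffff = 2011008  ←
cnt signed 21b, MSB=1: 2011008 - 2097152 = -86144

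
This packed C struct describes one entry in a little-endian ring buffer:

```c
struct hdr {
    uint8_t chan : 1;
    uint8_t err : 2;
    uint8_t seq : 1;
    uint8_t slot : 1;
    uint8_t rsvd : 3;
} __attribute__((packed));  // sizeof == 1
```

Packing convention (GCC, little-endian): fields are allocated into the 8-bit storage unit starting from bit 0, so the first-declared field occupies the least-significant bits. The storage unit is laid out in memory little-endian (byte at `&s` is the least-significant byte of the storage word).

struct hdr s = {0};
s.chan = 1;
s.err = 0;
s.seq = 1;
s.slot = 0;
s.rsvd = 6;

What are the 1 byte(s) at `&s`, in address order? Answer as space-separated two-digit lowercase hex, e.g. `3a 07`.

c9

chan (1b) val=1 bits=0x1 at bit 0: 0x01
err (2b) val=0 bits=0x0 at bit 1: 0x01
seq (1b) val=1 bits=0x1 at bit 3: 0x09
slot (1b) val=0 bits=0x0 at bit 4: 0x09
rsvd (3b) val=6 bits=0x6 at bit 5: 0xc9
word = 0xc9 → little-endian bytes:
  [0]=0xc9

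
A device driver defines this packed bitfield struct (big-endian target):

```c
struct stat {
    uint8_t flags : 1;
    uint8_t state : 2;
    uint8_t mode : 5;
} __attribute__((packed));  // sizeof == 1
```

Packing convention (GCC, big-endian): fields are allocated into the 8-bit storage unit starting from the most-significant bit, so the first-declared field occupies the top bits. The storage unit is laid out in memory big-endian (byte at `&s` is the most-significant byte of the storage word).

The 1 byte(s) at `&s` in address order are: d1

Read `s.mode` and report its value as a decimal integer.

[0]=0xd1 (big-endian) → word 0xd1
flags [7+:1] = (word>>7) & 0x1 = 1
state [5+:2] = (word>>5) & 0x3 = 2
mode [0+:5] = (word>>0) & 0x1f = 17  ←

17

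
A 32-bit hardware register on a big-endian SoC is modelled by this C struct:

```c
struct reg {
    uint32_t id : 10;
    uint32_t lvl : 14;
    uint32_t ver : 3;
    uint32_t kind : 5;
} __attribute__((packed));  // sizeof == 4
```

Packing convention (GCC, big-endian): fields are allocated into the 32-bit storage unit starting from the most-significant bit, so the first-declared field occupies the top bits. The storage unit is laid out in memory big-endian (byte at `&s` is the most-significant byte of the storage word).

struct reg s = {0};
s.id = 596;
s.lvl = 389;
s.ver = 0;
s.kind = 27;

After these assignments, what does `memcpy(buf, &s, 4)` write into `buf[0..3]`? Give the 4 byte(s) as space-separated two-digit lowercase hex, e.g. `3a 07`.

id (10b) val=596 bits=0x254 at bit 22: 0x95000000
lvl (14b) val=389 bits=0x185 at bit 8: 0x95018500
ver (3b) val=0 bits=0x0 at bit 5: 0x95018500
kind (5b) val=27 bits=0x1b at bit 0: 0x9501851b
word = 0x9501851b → big-endian bytes:
  [0]=0x95  [1]=0x01  [2]=0x85  [3]=0x1b

95 01 85 1b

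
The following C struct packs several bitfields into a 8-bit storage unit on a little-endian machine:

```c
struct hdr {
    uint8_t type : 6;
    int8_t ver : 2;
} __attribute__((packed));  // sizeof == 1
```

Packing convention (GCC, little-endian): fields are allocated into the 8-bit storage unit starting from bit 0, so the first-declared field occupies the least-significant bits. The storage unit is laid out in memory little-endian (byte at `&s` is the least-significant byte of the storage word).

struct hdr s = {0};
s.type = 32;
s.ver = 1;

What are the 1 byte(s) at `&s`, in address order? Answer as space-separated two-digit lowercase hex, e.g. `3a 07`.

60

[0+:6] type=32 & 0x3f = 0x20; word=0x20
[6+:2] ver=1 & 0x3 = 0x1; word=0x60
word = 0x60 → little-endian bytes:
  [0]=0x60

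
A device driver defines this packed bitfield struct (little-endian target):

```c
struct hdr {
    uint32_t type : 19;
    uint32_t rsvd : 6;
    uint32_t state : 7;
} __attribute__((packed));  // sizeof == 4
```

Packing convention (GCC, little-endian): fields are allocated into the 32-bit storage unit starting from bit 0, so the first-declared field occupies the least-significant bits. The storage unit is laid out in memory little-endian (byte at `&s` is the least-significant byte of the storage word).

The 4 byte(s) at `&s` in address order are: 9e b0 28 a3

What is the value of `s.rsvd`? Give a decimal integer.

37

[0]=0x9e [1]=0xb0 [2]=0x28 [3]=0xa3 (little-endian) → word 0xa328b09e
type:19 @ bit 0 → (0xa328b09e>>0)&0x7ffff = 0xb09e
rsvd:6 @ bit 19 → (0xa328b09e>>19)&0x3f = 0x25  ←
state:7 @ bit 25 → (0xa328b09e>>25)&0x7f = 0x51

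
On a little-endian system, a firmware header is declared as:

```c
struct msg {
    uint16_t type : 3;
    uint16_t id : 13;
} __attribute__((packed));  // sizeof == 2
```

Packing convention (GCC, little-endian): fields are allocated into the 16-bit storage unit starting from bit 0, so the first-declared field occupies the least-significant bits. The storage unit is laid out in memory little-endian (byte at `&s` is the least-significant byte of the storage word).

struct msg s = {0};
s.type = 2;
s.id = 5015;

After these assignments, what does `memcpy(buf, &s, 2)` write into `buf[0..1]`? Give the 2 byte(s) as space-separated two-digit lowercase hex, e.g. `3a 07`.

type:3 = 2 → 0x2 << 0 → word 0x0002
id:13 = 5015 → 0x1397 << 3 → word 0x9cba
word = 0x9cba → little-endian bytes:
  [0]=0xba  [1]=0x9c

ba 9c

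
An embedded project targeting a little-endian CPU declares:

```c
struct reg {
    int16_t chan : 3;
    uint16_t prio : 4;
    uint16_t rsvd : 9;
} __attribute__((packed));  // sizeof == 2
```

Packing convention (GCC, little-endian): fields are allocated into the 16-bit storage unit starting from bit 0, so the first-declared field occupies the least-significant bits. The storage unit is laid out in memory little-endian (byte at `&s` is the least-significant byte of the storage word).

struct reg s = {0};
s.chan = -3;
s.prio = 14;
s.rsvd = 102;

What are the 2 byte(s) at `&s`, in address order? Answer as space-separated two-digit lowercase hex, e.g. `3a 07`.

[0+:3] chan=-3 & 0x7 = 0x5; word=0x0005
[3+:4] prio=14 & 0xf = 0xe; word=0x0075
[7+:9] rsvd=102 & 0x1ff = 0x66; word=0x3375
word = 0x3375 → little-endian bytes:
  [0]=0x75  [1]=0x33

75 33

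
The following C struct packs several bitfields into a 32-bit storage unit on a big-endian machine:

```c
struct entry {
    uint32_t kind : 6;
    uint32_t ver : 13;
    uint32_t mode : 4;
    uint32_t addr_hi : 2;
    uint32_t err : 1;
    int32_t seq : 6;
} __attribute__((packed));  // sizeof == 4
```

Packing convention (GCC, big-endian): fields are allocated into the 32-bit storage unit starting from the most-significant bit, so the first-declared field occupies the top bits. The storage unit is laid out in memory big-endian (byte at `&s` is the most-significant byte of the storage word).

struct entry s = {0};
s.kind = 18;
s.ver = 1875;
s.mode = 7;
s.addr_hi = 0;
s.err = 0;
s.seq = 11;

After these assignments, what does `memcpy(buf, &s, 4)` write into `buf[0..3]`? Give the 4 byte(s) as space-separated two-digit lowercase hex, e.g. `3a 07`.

48 ea 6e 0b

[26+:6] kind=18 & 0x3f = 0x12; word=0x48000000
[13+:13] ver=1875 & 0x1fff = 0x753; word=0x48ea6000
[9+:4] mode=7 & 0xf = 0x7; word=0x48ea6e00
[7+:2] addr_hi=0 & 0x3 = 0x0; word=0x48ea6e00
[6+:1] err=0 & 0x1 = 0x0; word=0x48ea6e00
[0+:6] seq=11 & 0x3f = 0xb; word=0x48ea6e0b
word = 0x48ea6e0b → big-endian bytes:
  [0]=0x48  [1]=0xea  [2]=0x6e  [3]=0x0b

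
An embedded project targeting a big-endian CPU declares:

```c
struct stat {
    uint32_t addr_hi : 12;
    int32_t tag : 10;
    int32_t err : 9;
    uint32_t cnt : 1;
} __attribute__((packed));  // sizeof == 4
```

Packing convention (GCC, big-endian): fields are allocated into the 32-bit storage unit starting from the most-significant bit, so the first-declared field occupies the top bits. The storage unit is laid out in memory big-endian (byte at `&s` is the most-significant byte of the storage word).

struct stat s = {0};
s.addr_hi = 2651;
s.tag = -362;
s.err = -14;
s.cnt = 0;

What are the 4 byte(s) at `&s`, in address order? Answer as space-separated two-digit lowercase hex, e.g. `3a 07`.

a5 ba 5b e4

addr_hi (12b) val=2651 bits=0xa5b at bit 20: 0xa5b00000
tag (10b) val=-362 bits=0x296 at bit 10: 0xa5ba5800
err (9b) val=-14 bits=0x1f2 at bit 1: 0xa5ba5be4
cnt (1b) val=0 bits=0x0 at bit 0: 0xa5ba5be4
word = 0xa5ba5be4 → big-endian bytes:
  [0]=0xa5  [1]=0xba  [2]=0x5b  [3]=0xe4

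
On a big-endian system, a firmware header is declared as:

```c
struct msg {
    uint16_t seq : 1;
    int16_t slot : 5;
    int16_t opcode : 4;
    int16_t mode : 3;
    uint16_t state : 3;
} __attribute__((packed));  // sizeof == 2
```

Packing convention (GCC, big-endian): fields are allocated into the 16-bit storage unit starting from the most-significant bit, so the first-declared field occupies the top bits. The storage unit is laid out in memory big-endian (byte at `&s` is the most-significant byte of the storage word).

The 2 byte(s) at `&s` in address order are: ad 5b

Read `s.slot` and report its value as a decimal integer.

[0]=0xad [1]=0x5b (big-endian) → word 0xad5b
seq [15+:1] = (word>>15) & 0x1 = 1
slot [10+:5] = (word>>10) & 0x1f = 11  ←
opcode [6+:4] = (word>>6) & 0xf = 5
mode [3+:3] = (word>>3) & 0x7 = 3
state [0+:3] = (word>>0) & 0x7 = 3
slot signed 5b, MSB=0: value = 11

11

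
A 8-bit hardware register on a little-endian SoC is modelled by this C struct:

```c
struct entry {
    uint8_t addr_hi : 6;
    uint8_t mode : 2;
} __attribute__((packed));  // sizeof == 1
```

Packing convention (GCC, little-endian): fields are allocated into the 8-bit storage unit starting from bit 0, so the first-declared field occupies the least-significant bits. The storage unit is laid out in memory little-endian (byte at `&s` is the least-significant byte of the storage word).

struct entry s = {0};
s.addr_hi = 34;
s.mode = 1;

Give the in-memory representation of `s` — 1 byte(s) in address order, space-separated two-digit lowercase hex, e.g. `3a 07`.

addr_hi (6b) val=34 bits=0x22 at bit 0: 0x22
mode (2b) val=1 bits=0x1 at bit 6: 0x62
word = 0x62 → little-endian bytes:
  [0]=0x62

62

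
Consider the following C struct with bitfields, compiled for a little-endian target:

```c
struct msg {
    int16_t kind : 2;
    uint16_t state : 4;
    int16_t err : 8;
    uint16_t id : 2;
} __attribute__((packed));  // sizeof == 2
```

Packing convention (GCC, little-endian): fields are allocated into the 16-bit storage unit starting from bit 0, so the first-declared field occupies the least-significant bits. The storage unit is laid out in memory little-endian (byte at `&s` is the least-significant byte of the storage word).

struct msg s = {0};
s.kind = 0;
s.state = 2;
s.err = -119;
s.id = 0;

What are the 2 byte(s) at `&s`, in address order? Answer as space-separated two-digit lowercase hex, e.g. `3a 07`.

48 22

[0+:2] kind=0 & 0x3 = 0x0; word=0x0000
[2+:4] state=2 & 0xf = 0x2; word=0x0008
[6+:8] err=-119 & 0xff = 0x89; word=0x2248
[14+:2] id=0 & 0x3 = 0x0; word=0x2248
word = 0x2248 → little-endian bytes:
  [0]=0x48  [1]=0x22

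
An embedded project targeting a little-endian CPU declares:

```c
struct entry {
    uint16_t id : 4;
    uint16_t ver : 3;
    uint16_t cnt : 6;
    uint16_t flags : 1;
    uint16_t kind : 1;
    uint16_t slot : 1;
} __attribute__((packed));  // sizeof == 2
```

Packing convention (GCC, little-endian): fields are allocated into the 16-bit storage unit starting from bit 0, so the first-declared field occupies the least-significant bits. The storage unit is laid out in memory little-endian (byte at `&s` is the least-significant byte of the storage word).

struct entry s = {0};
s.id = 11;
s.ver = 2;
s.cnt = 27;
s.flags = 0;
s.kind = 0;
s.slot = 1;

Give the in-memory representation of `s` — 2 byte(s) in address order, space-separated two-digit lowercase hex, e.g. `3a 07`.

id (4b) val=11 bits=0xb at bit 0: 0x000b
ver (3b) val=2 bits=0x2 at bit 4: 0x002b
cnt (6b) val=27 bits=0x1b at bit 7: 0x0dab
flags (1b) val=0 bits=0x0 at bit 13: 0x0dab
kind (1b) val=0 bits=0x0 at bit 14: 0x0dab
slot (1b) val=1 bits=0x1 at bit 15: 0x8dab
word = 0x8dab → little-endian bytes:
  [0]=0xab  [1]=0x8d

ab 8d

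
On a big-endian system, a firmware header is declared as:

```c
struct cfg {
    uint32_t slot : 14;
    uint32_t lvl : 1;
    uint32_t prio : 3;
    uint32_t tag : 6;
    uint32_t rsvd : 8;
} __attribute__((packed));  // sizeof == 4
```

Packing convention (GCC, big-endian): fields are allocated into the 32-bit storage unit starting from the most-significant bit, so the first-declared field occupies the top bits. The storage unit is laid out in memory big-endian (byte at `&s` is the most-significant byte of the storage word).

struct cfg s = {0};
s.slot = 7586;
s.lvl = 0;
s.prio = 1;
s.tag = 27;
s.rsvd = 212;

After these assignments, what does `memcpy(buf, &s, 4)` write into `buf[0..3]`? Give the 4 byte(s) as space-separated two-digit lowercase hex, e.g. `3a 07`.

76 88 5b d4

slot:14 = 7586 → 0x1da2 << 18 → word 0x76880000
lvl:1 = 0 → 0x0 << 17 → word 0x76880000
prio:3 = 1 → 0x1 << 14 → word 0x76884000
tag:6 = 27 → 0x1b << 8 → word 0x76885b00
rsvd:8 = 212 → 0xd4 << 0 → word 0x76885bd4
word = 0x76885bd4 → big-endian bytes:
  [0]=0x76  [1]=0x88  [2]=0x5b  [3]=0xd4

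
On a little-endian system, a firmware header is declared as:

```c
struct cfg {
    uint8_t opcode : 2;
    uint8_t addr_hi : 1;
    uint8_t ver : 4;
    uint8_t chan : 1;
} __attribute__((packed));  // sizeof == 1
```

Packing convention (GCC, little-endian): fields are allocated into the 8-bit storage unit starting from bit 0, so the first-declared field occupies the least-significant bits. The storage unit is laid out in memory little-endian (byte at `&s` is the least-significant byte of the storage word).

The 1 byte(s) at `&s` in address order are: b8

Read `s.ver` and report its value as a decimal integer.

[0]=0xb8 (little-endian) → word 0xb8
opcode:2 @ bit 0 → (0xb8>>0)&0x3 = 0x0
addr_hi:1 @ bit 2 → (0xb8>>2)&0x1 = 0x0
ver:4 @ bit 3 → (0xb8>>3)&0xf = 0x7  ←
chan:1 @ bit 7 → (0xb8>>7)&0x1 = 0x1

7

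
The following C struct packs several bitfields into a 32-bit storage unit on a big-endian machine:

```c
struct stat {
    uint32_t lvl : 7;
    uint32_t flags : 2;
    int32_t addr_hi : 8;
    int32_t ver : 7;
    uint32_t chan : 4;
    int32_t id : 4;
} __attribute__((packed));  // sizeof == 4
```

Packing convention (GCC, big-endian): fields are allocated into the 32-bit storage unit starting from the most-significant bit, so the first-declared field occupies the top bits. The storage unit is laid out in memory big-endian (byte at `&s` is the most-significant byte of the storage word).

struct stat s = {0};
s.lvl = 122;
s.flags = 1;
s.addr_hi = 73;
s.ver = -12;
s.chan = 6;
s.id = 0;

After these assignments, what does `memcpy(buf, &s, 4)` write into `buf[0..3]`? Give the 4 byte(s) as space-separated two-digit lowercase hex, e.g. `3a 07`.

f4 a4 f4 60

[25+:7] lvl=122 & 0x7f = 0x7a; word=0xf4000000
[23+:2] flags=1 & 0x3 = 0x1; word=0xf4800000
[15+:8] addr_hi=73 & 0xff = 0x49; word=0xf4a48000
[8+:7] ver=-12 & 0x7f = 0x74; word=0xf4a4f400
[4+:4] chan=6 & 0xf = 0x6; word=0xf4a4f460
[0+:4] id=0 & 0xf = 0x0; word=0xf4a4f460
word = 0xf4a4f460 → big-endian bytes:
  [0]=0xf4  [1]=0xa4  [2]=0xf4  [3]=0x60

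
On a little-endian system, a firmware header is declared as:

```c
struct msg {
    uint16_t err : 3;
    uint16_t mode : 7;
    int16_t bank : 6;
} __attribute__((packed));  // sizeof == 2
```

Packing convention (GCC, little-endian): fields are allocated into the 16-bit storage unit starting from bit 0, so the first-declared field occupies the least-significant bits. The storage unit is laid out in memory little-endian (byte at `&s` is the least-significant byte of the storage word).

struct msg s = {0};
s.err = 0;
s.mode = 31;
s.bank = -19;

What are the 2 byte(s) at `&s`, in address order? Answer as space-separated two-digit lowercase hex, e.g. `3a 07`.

f8 b4

[0+:3] err=0 & 0x7 = 0x0; word=0x0000
[3+:7] mode=31 & 0x7f = 0x1f; word=0x00f8
[10+:6] bank=-19 & 0x3f = 0x2d; word=0xb4f8
word = 0xb4f8 → little-endian bytes:
  [0]=0xf8  [1]=0xb4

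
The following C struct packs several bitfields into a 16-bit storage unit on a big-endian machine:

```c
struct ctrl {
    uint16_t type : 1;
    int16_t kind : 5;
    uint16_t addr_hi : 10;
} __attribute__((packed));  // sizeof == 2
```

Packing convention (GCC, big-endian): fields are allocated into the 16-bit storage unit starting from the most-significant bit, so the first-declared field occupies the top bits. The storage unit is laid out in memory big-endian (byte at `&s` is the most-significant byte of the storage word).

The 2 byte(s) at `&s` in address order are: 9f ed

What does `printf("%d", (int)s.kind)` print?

[0]=0x9f [1]=0xed (big-endian) → word 0x9fed
type:1 @ bit 15 → (0x9fed>>15)&0x1 = 0x1
kind:5 @ bit 10 → (0x9fed>>10)&0x1f = 0x7  ←
addr_hi:10 @ bit 0 → (0x9fed>>0)&0x3ff = 0x3ed
kind signed 5b, MSB=0: value = 7

7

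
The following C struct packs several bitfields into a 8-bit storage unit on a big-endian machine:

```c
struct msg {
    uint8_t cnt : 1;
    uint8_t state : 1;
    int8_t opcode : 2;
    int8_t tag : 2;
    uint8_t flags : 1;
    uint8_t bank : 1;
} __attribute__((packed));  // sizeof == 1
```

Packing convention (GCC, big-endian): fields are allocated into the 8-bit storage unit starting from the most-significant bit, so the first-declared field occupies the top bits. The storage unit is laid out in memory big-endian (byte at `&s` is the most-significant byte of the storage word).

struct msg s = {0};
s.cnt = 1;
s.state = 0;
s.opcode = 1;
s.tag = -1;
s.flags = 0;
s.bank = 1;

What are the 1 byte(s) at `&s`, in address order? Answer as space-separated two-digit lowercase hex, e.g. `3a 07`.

cnt:1 = 1 → 0x1 << 7 → word 0x80
state:1 = 0 → 0x0 << 6 → word 0x80
opcode:2 = 1 → 0x1 << 4 → word 0x90
tag:2 = -1 → 0x3 << 2 → word 0x9c
flags:1 = 0 → 0x0 << 1 → word 0x9c
bank:1 = 1 → 0x1 << 0 → word 0x9d
word = 0x9d → big-endian bytes:
  [0]=0x9d

9d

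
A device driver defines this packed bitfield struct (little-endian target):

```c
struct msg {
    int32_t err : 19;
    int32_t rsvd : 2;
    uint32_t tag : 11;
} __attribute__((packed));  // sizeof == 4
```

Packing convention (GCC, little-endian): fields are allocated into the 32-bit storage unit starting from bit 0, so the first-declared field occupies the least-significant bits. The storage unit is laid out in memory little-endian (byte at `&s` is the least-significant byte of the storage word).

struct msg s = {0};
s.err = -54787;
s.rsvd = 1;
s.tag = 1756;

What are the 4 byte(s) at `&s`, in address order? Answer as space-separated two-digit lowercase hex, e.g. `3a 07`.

err:19 = -54787 → 0x729fd << 0 → word 0x000729fd
rsvd:2 = 1 → 0x1 << 19 → word 0x000f29fd
tag:11 = 1756 → 0x6dc << 21 → word 0xdb8f29fd
word = 0xdb8f29fd → little-endian bytes:
  [0]=0xfd  [1]=0x29  [2]=0x8f  [3]=0xdb

fd 29 8f db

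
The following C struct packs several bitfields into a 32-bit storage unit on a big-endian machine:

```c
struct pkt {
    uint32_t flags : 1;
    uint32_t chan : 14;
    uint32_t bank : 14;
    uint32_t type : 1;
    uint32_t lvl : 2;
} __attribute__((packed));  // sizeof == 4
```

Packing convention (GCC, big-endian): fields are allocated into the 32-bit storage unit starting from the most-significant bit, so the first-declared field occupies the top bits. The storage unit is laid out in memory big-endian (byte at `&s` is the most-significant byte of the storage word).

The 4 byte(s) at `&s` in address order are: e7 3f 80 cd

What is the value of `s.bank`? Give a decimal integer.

[0]=0xe7 [1]=0x3f [2]=0x80 [3]=0xcd (big-endian) → word 0xe73f80cd
flags [31+:1] = (word>>31) & 0x1 = 1
chan [17+:14] = (word>>17) & 0x3fff = 13215
bank [3+:14] = (word>>3) & 0x3fff = 12313  ←
type [2+:1] = (word>>2) & 0x1 = 1
lvl [0+:2] = (word>>0) & 0x3 = 1

12313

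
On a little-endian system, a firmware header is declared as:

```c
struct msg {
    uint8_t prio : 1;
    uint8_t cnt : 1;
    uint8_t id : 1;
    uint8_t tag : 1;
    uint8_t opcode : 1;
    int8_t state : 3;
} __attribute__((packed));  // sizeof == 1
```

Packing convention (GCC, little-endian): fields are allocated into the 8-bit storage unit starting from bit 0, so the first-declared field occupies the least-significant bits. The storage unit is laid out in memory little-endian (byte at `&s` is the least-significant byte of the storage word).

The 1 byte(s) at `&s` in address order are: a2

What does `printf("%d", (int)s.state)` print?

[0]=0xa2 (little-endian) → word 0xa2
prio [0+:1] = (word>>0) & 0x1 = 0
cnt [1+:1] = (word>>1) & 0x1 = 1
id [2+:1] = (word>>2) & 0x1 = 0
tag [3+:1] = (word>>3) & 0x1 = 0
opcode [4+:1] = (word>>4) & 0x1 = 0
state [5+:3] = (word>>5) & 0x7 = 5  ←
state signed 3b, MSB=1: 5 - 8 = -3

-3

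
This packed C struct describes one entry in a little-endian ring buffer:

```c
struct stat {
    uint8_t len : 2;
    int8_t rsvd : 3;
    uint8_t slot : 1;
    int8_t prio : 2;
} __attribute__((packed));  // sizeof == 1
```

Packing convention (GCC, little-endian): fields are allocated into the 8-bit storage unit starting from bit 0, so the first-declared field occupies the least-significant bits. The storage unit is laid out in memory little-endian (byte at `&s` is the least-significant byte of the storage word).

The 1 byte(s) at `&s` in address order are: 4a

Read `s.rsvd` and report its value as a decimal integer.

2

[0]=0x4a (little-endian) → word 0x4a
len:2 @ bit 0 → (0x4a>>0)&0x3 = 0x2
rsvd:3 @ bit 2 → (0x4a>>2)&0x7 = 0x2  ←
slot:1 @ bit 5 → (0x4a>>5)&0x1 = 0x0
prio:2 @ bit 6 → (0x4a>>6)&0x3 = 0x1
rsvd signed 3b, MSB=0: value = 2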